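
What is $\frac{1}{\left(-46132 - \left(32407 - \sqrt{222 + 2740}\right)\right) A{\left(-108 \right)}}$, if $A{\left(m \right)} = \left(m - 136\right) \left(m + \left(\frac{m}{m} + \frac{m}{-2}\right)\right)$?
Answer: $- \frac{78539}{79769381000988} - \frac{\sqrt{2962}}{79769381000988} \approx -9.8526 \cdot 10^{-10}$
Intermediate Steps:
$A{\left(m \right)} = \left(1 + \frac{m}{2}\right) \left(-136 + m\right)$ ($A{\left(m \right)} = \left(-136 + m\right) \left(m + \left(1 + m \left(- \frac{1}{2}\right)\right)\right) = \left(-136 + m\right) \left(m - \left(-1 + \frac{m}{2}\right)\right) = \left(-136 + m\right) \left(1 + \frac{m}{2}\right) = \left(1 + \frac{m}{2}\right) \left(-136 + m\right)$)
$\frac{1}{\left(-46132 - \left(32407 - \sqrt{222 + 2740}\right)\right) A{\left(-108 \right)}} = \frac{1}{\left(-46132 - \left(32407 - \sqrt{222 + 2740}\right)\right) \left(-136 + \frac{\left(-108\right)^{2}}{2} - -7236\right)} = \frac{1}{\left(-46132 - \left(32407 - \sqrt{2962}\right)\right) \left(-136 + \frac{1}{2} \cdot 11664 + 7236\right)} = \frac{1}{\left(-46132 - \left(32407 - \sqrt{2962}\right)\right) \left(-136 + 5832 + 7236\right)} = \frac{1}{\left(-78539 + \sqrt{2962}\right) 12932} = \frac{1}{-78539 + \sqrt{2962}} \cdot \frac{1}{12932} = \frac{1}{12932 \left(-78539 + \sqrt{2962}\right)}$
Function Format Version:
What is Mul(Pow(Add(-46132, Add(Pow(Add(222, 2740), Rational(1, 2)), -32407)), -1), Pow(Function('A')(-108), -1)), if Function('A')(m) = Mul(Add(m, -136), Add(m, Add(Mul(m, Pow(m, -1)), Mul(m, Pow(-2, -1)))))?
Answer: Add(Rational(-78539, 79769381000988), Mul(Rational(-1, 79769381000988), Pow(2962, Rational(1, 2)))) ≈ -9.8526e-10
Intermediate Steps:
Function('A')(m) = Mul(Add(1, Mul(Rational(1, 2), m)), Add(-136, m)) (Function('A')(m) = Mul(Add(-136, m), Add(m, Add(1, Mul(m, Rational(-1, 2))))) = Mul(Add(-136, m), Add(m, Add(1, Mul(Rational(-1, 2), m)))) = Mul(Add(-136, m), Add(1, Mul(Rational(1, 2), m))) = Mul(Add(1, Mul(Rational(1, 2), m)), Add(-136, m)))
Mul(Pow(Add(-46132, Add(Pow(Add(222, 2740), Rational(1, 2)), -32407)), -1), Pow(Function('A')(-108), -1)) = Mul(Pow(Add(-46132, Add(Pow(Add(222, 2740), Rational(1, 2)), -32407)), -1), Pow(Add(-136, Mul(Rational(1, 2), Pow(-108, 2)), Mul(-67, -108)), -1)) = Mul(Pow(Add(-46132, Add(Pow(2962, Rational(1, 2)), -32407)), -1), Pow(Add(-136, Mul(Rational(1, 2), 11664), 7236), -1)) = Mul(Pow(Add(-46132, Add(-32407, Pow(2962, Rational(1, 2)))), -1), Pow(Add(-136, 5832, 7236), -1)) = Mul(Pow(Add(-78539, Pow(2962, Rational(1, 2))), -1), Pow(12932, -1)) = Mul(Pow(Add(-78539, Pow(2962, Rational(1, 2))), -1), Rational(1, 12932)) = Mul(Rational(1, 12932), Pow(Add(-78539, Pow(2962, Rational(1, 2))), -1))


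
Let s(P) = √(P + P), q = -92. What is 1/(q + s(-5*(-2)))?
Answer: -23/2111 - √5/4222 ≈ -0.011425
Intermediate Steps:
s(P) = √2*√P (s(P) = √(2*P) = √2*√P)
1/(q + s(-5*(-2))) = 1/(-92 + √2*√(-5*(-2))) = 1/(-92 + √2*√10) = 1/(-92 + 2*√5)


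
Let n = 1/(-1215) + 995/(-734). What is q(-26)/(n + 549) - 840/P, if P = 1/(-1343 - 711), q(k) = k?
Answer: 842655502139100/488394031 ≈ 1.7254e+6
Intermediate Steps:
n = -1209659/891810 (n = 1*(-1/1215) + 995*(-1/734) = -1/1215 - 995/734 = -1209659/891810 ≈ -1.3564)
P = -1/2054 (P = 1/(-2054) = -1/2054 ≈ -0.00048685)
q(-26)/(n + 549) - 840/P = -26/(-1209659/891810 + 549) - 840/(-1/2054) = -26/488394031/891810 - 840*(-2054) = -26*891810/488394031 + 1725360 = -23187060/488394031 + 1725360 = 842655502139100/488394031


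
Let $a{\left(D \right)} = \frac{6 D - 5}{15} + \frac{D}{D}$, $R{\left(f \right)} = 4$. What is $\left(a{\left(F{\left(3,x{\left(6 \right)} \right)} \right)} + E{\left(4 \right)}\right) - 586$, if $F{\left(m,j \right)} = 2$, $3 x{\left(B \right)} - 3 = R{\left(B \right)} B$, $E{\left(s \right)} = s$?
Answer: $- \frac{8708}{15} \approx -580.53$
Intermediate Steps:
$x{\left(B \right)} = 1 + \frac{4 B}{3}$
$a{\left(D \right)} = \frac{2}{3} + \frac{2 D}{5}$ ($a{\left(D \right)} = \left(-5 + 6 D\right) \frac{1}{15} + 1 = \left(- \frac{1}{3} + \frac{2 D}{5}\right) + 1 = \frac{2}{3} + \frac{2 D}{5}$)
$\left(a{\left(F{\left(3,x{\left(6 \right)} \right)} \right)} + E{\left(4 \right)}\right) - 586 = \left(\left(\frac{2}{3} + \frac{2}{5} \cdot 2\right) + 4\right) - 586 = \left(\left(\frac{2}{3} + \frac{4}{5}\right) + 4\right) - 586 = \left(\frac{22}{15} + 4\right) - 586 = \frac{82}{15} - 586 = - \frac{8708}{15}$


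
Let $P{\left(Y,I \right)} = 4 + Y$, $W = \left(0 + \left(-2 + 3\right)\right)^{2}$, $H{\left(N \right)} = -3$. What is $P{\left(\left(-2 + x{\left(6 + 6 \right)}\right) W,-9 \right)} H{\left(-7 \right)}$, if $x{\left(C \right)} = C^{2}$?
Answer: $-438$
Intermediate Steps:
$W = 1$ ($W = \left(0 + 1\right)^{2} = 1^{2} = 1$)
$P{\left(\left(-2 + x{\left(6 + 6 \right)}\right) W,-9 \right)} H{\left(-7 \right)} = \left(4 + \left(-2 + \left(6 + 6\right)^{2}\right) 1\right) \left(-3\right) = \left(4 + \left(-2 + 12^{2}\right) 1\right) \left(-3\right) = \left(4 + \left(-2 + 144\right) 1\right) \left(-3\right) = \left(4 + 142 \cdot 1\right) \left(-3\right) = \left(4 + 142\right) \left(-3\right) = 146 \left(-3\right) = -438$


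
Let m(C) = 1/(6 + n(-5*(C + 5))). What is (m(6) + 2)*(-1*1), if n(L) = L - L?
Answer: -13/6 ≈ -2.1667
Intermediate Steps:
n(L) = 0
m(C) = ⅙ (m(C) = 1/(6 + 0) = 1/6 = ⅙)
(m(6) + 2)*(-1*1) = (⅙ + 2)*(-1*1) = (13/6)*(-1) = -13/6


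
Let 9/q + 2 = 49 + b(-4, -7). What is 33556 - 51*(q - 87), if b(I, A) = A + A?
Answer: 417770/11 ≈ 37979.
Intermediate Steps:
b(I, A) = 2*A
q = 3/11 (q = 9/(-2 + (49 + 2*(-7))) = 9/(-2 + (49 - 14)) = 9/(-2 + 35) = 9/33 = 9*(1/33) = 3/11 ≈ 0.27273)
33556 - 51*(q - 87) = 33556 - 51*(3/11 - 87) = 33556 - 51*(-954/11) = 33556 + 48654/11 = 417770/11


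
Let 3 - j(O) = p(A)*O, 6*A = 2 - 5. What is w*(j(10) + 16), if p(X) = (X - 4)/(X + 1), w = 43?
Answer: 4687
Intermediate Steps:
A = -½ (A = (2 - 5)/6 = (⅙)*(-3) = -½ ≈ -0.50000)
p(X) = (-4 + X)/(1 + X)
j(O) = 3 + 9*O (j(O) = 3 - (-4 - ½)/(1 - ½)*O = 3 - -9/2/(½)*O = 3 - 2*(-9/2)*O = 3 - (-9)*O = 3 + 9*O)
w*(j(10) + 16) = 43*((3 + 9*10) + 16) = 43*((3 + 90) + 16) = 43*(93 + 16) = 43*109 = 4687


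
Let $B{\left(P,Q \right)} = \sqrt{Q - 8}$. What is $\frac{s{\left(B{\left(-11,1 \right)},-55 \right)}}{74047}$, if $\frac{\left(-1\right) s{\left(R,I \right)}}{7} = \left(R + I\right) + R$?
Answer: $\frac{385}{74047} - \frac{14 i \sqrt{7}}{74047} \approx 0.0051994 - 0.00050023 i$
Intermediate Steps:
$B{\left(P,Q \right)} = \sqrt{-8 + Q}$
$s{\left(R,I \right)} = - 14 R - 7 I$ ($s{\left(R,I \right)} = - 7 \left(\left(R + I\right) + R\right) = - 7 \left(\left(I + R\right) + R\right) = - 7 \left(I + 2 R\right) = - 14 R - 7 I$)
$\frac{s{\left(B{\left(-11,1 \right)},-55 \right)}}{74047} = \frac{- 14 \sqrt{-8 + 1} - -385}{74047} = \left(- 14 \sqrt{-7} + 385\right) \frac{1}{74047} = \left(- 14 i \sqrt{7} + 385\right) \frac{1}{74047} = \left(385 - 14 i \sqrt{7}\right) \frac{1}{74047} = \frac{385}{74047} - \frac{14 i \sqrt{7}}{74047}$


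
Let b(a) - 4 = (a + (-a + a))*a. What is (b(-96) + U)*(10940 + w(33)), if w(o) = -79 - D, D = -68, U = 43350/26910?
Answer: 30134112755/299 ≈ 1.0078e+8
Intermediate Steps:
U = 1445/897 (U = 43350*(1/26910) = 1445/897 ≈ 1.6109)
w(o) = -11 (w(o) = -79 - 1*(-68) = -79 + 68 = -11)
b(a) = 4 + a**2 (b(a) = 4 + (a + (-a + a))*a = 4 + (a + 0)*a = 4 + a*a = 4 + a**2)
(b(-96) + U)*(10940 + w(33)) = ((4 + (-96)**2) + 1445/897)*(10940 - 11) = ((4 + 9216) + 1445/897)*10929 = (9220 + 1445/897)*10929 = (8271785/897)*10929 = 30134112755/299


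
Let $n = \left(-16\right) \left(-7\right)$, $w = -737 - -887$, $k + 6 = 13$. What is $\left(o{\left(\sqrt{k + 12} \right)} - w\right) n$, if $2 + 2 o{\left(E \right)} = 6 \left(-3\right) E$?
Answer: $-16912 - 1008 \sqrt{19} \approx -21306.0$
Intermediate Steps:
$k = 7$ ($k = -6 + 13 = 7$)
$o{\left(E \right)} = -1 - 9 E$ ($o{\left(E \right)} = -1 + \frac{6 \left(-3\right) E}{2} = -1 + \frac{\left(-18\right) E}{2} = -1 - 9 E$)
$w = 150$ ($w = -737 + 887 = 150$)
$n = 112$
$\left(o{\left(\sqrt{k + 12} \right)} - w\right) n = \left(\left(-1 - 9 \sqrt{7 + 12}\right) - 150\right) 112 = \left(\left(-1 - 9 \sqrt{19}\right) - 150\right) 112 = \left(-151 - 9 \sqrt{19}\right) 112 = -16912 - 1008 \sqrt{19}$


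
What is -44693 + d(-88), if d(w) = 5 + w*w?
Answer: -36944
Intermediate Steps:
d(w) = 5 + w²
-44693 + d(-88) = -44693 + (5 + (-88)²) = -44693 + (5 + 7744) = -44693 + 7749 = -36944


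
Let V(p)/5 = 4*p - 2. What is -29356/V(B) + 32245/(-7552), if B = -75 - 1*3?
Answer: 85535931/5928320 ≈ 14.428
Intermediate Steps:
B = -78 (B = -75 - 3 = -78)
V(p) = -10 + 20*p (V(p) = 5*(4*p - 2) = 5*(-2 + 4*p) = -10 + 20*p)
-29356/V(B) + 32245/(-7552) = -29356/(-10 + 20*(-78)) + 32245/(-7552) = -29356/(-10 - 1560) + 32245*(-1/7552) = -29356/(-1570) - 32245/7552 = -29356*(-1/1570) - 32245/7552 = 14678/785 - 32245/7552 = 85535931/5928320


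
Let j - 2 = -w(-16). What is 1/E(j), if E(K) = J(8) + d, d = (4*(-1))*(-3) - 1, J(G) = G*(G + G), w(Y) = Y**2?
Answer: 1/139 ≈ 0.0071942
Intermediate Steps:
j = -254 (j = 2 - 1*(-16)**2 = 2 - 1*256 = 2 - 256 = -254)
J(G) = 2*G**2 (J(G) = G*(2*G) = 2*G**2)
d = 11 (d = -4*(-3) - 1 = 12 - 1 = 11)
E(K) = 139 (E(K) = 2*8**2 + 11 = 2*64 + 11 = 128 + 11 = 139)
1/E(j) = 1/139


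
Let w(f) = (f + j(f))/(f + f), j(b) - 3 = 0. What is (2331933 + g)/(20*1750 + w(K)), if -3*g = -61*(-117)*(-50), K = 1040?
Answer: 5097836640/72801043 ≈ 70.024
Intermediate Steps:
j(b) = 3 (j(b) = 3 + 0 = 3)
g = 118950 (g = -(-61*(-117))*(-50)/3 = -2379*(-50) = -1/3*(-356850) = 118950)
w(f) = (3 + f)/(2*f) (w(f) = (f + 3)/(f + f) = (3 + f)/((2*f)) = (3 + f)*(1/(2*f)) = (3 + f)/(2*f))
(2331933 + g)/(20*1750 + w(K)) = (2331933 + 118950)/(20*1750 + (1/2)*(3 + 1040)/1040) = 2450883/(35000 + (1/2)*(1/1040)*1043) = 2450883/(35000 + 1043/2080) = 2450883/(72801043/2080) = 2450883*(2080/72801043) = 5097836640/72801043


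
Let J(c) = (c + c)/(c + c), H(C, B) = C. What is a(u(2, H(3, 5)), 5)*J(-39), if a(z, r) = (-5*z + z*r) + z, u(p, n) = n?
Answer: 3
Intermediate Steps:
J(c) = 1 (J(c) = (2*c)/((2*c)) = (2*c)*(1/(2*c)) = 1)
a(z, r) = -4*z + r*z (a(z, r) = (-5*z + r*z) + z = -4*z + r*z)
a(u(2, H(3, 5)), 5)*J(-39) = (3*(-4 + 5))*1 = (3*1)*1 = 3*1 = 3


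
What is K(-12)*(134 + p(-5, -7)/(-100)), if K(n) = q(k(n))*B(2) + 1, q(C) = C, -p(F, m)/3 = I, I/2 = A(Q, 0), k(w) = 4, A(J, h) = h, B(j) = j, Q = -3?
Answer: 1206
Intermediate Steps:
I = 0 (I = 2*0 = 0)
p(F, m) = 0 (p(F, m) = -3*0 = 0)
K(n) = 9 (K(n) = 4*2 + 1 = 8 + 1 = 9)
K(-12)*(134 + p(-5, -7)/(-100)) = 9*(134 + 0/(-100)) = 9*(134 + 0*(-1/100)) = 9*(134 + 0) = 9*134 = 1206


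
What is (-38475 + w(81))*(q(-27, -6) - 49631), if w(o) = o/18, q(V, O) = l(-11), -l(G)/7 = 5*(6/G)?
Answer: 41989088871/22 ≈ 1.9086e+9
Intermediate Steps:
l(G) = -210/G (l(G) = -35*6/G = -210/G)
q(V, O) = 210/11 (q(V, O) = -210/(-11) = -210*(-1/11) = 210/11)
w(o) = o/18 (w(o) = o*(1/18) = o/18)
(-38475 + w(81))*(q(-27, -6) - 49631) = (-38475 + (1/18)*81)*(210/11 - 49631) = (-38475 + 9/2)*(-545731/11) = -76941/2*(-545731/11) = 41989088871/22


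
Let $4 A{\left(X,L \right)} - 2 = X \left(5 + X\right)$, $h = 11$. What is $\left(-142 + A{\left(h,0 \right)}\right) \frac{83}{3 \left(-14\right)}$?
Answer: $\frac{5395}{28} \approx 192.68$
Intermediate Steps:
$A{\left(X,L \right)} = \frac{1}{2} + \frac{X \left(5 + X\right)}{4}$
$\left(-142 + A{\left(h,0 \right)}\right) \frac{83}{3 \left(-14\right)} = \left(-142 + \left(\frac{1}{2} + \frac{11^{2}}{4} + \frac{5}{4} \cdot 11\right)\right) \frac{83}{3 \left(-14\right)} = \left(-142 + \left(\frac{1}{2} + \frac{1}{4} \cdot 121 + \frac{55}{4}\right)\right) \frac{83}{-42} = \left(-142 + \left(\frac{1}{2} + \frac{121}{4} + \frac{55}{4}\right)\right) 83 \left(- \frac{1}{42}\right) = \left(-142 + \frac{89}{2}\right) \left(- \frac{83}{42}\right) = \left(- \frac{195}{2}\right) \left(- \frac{83}{42}\right) = \frac{5395}{28}$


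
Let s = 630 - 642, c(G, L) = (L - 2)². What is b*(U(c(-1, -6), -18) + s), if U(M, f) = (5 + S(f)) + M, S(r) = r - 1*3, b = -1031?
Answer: -37116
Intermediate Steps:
S(r) = -3 + r (S(r) = r - 3 = -3 + r)
c(G, L) = (-2 + L)²
U(M, f) = 2 + M + f (U(M, f) = (5 + (-3 + f)) + M = (2 + f) + M = 2 + M + f)
s = -12
b*(U(c(-1, -6), -18) + s) = -1031*((2 + (-2 - 6)² - 18) - 12) = -1031*((2 + (-8)² - 18) - 12) = -1031*((2 + 64 - 18) - 12) = -1031*(48 - 12) = -1031*36 = -37116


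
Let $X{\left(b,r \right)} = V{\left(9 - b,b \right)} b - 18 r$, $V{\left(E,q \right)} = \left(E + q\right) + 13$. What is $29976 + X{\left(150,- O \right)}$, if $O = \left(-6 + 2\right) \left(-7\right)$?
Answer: $33780$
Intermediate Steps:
$O = 28$ ($O = \left(-4\right) \left(-7\right) = 28$)
$V{\left(E,q \right)} = 13 + E + q$
$X{\left(b,r \right)} = - 18 r + 22 b$ ($X{\left(b,r \right)} = \left(13 - \left(-9 + b\right) + b\right) b - 18 r = 22 b - 18 r = - 18 r + 22 b$)
$29976 + X{\left(150,- O \right)} = 29976 + \left(- 18 \left(\left(-1\right) 28\right) + 22 \cdot 150\right) = 29976 + \left(\left(-18\right) \left(-28\right) + 3300\right) = 29976 + \left(504 + 3300\right) = 29976 + 3804 = 33780$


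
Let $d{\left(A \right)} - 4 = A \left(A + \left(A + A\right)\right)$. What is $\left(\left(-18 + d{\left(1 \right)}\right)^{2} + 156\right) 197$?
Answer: $54569$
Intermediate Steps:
$d{\left(A \right)} = 4 + 3 A^{2}$ ($d{\left(A \right)} = 4 + A \left(A + \left(A + A\right)\right) = 4 + A \left(A + 2 A\right) = 4 + A 3 A = 4 + 3 A^{2}$)
$\left(\left(-18 + d{\left(1 \right)}\right)^{2} + 156\right) 197 = \left(\left(-18 + \left(4 + 3 \cdot 1^{2}\right)\right)^{2} + 156\right) 197 = \left(\left(-18 + \left(4 + 3 \cdot 1\right)\right)^{2} + 156\right) 197 = \left(\left(-18 + \left(4 + 3\right)\right)^{2} + 156\right) 197 = \left(\left(-18 + 7\right)^{2} + 156\right) 197 = \left(\left(-11\right)^{2} + 156\right) 197 = \left(121 + 156\right) 197 = 277 \cdot 197 = 54569$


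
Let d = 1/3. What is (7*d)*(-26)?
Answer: -182/3 ≈ -60.667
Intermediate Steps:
d = ⅓ ≈ 0.33333
(7*d)*(-26) = (7*(⅓))*(-26) = (7/3)*(-26) = -182/3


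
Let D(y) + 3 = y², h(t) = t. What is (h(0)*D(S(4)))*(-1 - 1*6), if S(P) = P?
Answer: 0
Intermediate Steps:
D(y) = -3 + y²
(h(0)*D(S(4)))*(-1 - 1*6) = (0*(-3 + 4²))*(-1 - 1*6) = (0*(-3 + 16))*(-1 - 6) = (0*13)*(-7) = 0*(-7) = 0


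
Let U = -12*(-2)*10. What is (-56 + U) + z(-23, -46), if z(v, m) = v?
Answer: 161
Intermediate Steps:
U = 240 (U = 24*10 = 240)
(-56 + U) + z(-23, -46) = (-56 + 240) - 23 = 184 - 23 = 161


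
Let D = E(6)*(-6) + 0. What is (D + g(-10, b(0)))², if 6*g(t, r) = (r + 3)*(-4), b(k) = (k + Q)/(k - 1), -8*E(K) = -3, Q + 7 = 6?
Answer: 3481/144 ≈ 24.174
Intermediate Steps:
Q = -1 (Q = -7 + 6 = -1)
E(K) = 3/8 (E(K) = -⅛*(-3) = 3/8)
b(k) = 1 (b(k) = (k - 1)/(k - 1) = (-1 + k)/(-1 + k) = 1)
g(t, r) = -2 - 2*r/3 (g(t, r) = ((r + 3)*(-4))/6 = ((3 + r)*(-4))/6 = (-12 - 4*r)/6 = -2 - 2*r/3)
D = -9/4 (D = (3/8)*(-6) + 0 = -9/4 + 0 = -9/4 ≈ -2.2500)
(D + g(-10, b(0)))² = (-9/4 + (-2 - ⅔*1))² = (-9/4 + (-2 - ⅔))² = (-9/4 - 8/3)² = (-59/12)² = 3481/144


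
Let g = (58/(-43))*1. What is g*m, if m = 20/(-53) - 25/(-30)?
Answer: -4205/6837 ≈ -0.61504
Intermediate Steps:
m = 145/318 (m = 20*(-1/53) - 25*(-1/30) = -20/53 + 5/6 = 145/318 ≈ 0.45597)
g = -58/43 (g = (58*(-1/43))*1 = -58/43*1 = -58/43 ≈ -1.3488)
g*m = -58/43*145/318 = -4205/6837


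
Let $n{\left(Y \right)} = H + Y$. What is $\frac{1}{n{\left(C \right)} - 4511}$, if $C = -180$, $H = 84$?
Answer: $- \frac{1}{4607} \approx -0.00021706$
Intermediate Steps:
$n{\left(Y \right)} = 84 + Y$
$\frac{1}{n{\left(C \right)} - 4511} = \frac{1}{\left(84 - 180\right) - 4511} = \frac{1}{-96 - 4511} = \frac{1}{-4607} = - \frac{1}{4607}$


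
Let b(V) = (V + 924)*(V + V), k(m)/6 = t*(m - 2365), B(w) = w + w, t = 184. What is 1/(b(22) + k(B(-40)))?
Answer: -1/2657656 ≈ -3.7627e-7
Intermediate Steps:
B(w) = 2*w
k(m) = -2610960 + 1104*m (k(m) = 6*(184*(m - 2365)) = 6*(184*(-2365 + m)) = 6*(-435160 + 184*m) = -2610960 + 1104*m)
b(V) = 2*V*(924 + V) (b(V) = (924 + V)*(2*V) = 2*V*(924 + V))
1/(b(22) + k(B(-40))) = 1/(2*22*(924 + 22) + (-2610960 + 1104*(2*(-40)))) = 1/(2*22*946 + (-2610960 + 1104*(-80))) = 1/(41624 + (-2610960 - 88320)) = 1/(41624 - 2699280) = 1/(-2657656) = -1/2657656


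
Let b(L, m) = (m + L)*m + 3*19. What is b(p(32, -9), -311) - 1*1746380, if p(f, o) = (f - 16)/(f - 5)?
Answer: -44544230/27 ≈ -1.6498e+6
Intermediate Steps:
p(f, o) = (-16 + f)/(-5 + f)
b(L, m) = 57 + m*(L + m) (b(L, m) = (L + m)*m + 57 = m*(L + m) + 57 = 57 + m*(L + m))
b(p(32, -9), -311) - 1*1746380 = (57 + (-311)² + ((-16 + 32)/(-5 + 32))*(-311)) - 1*1746380 = (57 + 96721 + (16/27)*(-311)) - 1746380 = (57 + 96721 - 4976/27) - 1746380 = 2608030/27 - 1746380 = -44544230/27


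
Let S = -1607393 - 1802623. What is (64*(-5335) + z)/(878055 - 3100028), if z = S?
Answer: 3751456/2221973 ≈ 1.6883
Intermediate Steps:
S = -3410016
z = -3410016
(64*(-5335) + z)/(878055 - 3100028) = (64*(-5335) - 3410016)/(878055 - 3100028) = (-341440 - 3410016)/(-2221973) = -3751456*(-1/2221973) = 3751456/2221973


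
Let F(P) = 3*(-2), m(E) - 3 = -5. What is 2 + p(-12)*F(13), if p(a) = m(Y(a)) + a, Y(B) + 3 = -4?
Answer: 86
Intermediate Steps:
Y(B) = -7 (Y(B) = -3 - 4 = -7)
m(E) = -2 (m(E) = 3 - 5 = -2)
F(P) = -6
p(a) = -2 + a
2 + p(-12)*F(13) = 2 + (-2 - 12)*(-6) = 2 - 14*(-6) = 2 + 84 = 86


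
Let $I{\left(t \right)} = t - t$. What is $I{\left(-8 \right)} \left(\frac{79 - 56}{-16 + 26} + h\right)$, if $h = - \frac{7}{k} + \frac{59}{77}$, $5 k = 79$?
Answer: $0$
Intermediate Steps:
$k = \frac{79}{5}$ ($k = \frac{1}{5} \cdot 79 = \frac{79}{5} \approx 15.8$)
$h = \frac{1966}{6083}$ ($h = - \frac{7}{\frac{79}{5}} + \frac{59}{77} = \left(-7\right) \frac{5}{79} + 59 \cdot \frac{1}{77} = - \frac{35}{79} + \frac{59}{77} = \frac{1966}{6083} \approx 0.3232$)
$I{\left(t \right)} = 0$
$I{\left(-8 \right)} \left(\frac{79 - 56}{-16 + 26} + h\right) = 0 \left(\frac{79 - 56}{-16 + 26} + \frac{1966}{6083}\right) = 0 \left(\frac{23}{10} + \frac{1966}{6083}\right) = 0 \cdot \frac{159569}{60830} = 0$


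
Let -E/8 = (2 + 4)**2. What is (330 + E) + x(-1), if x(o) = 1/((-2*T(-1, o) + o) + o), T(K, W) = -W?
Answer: 167/4 ≈ 41.750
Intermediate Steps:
E = -288 (E = -8*(2 + 4)**2 = -8*6**2 = -8*36 = -288)
x(o) = 1/(4*o) (x(o) = 1/((-(-2)*o + o) + o) = 1/((2*o + o) + o) = 1/(3*o + o) = 1/(4*o))
(330 + E) + x(-1) = (330 - 288) + (1/4)/(-1) = 42 + (1/4)*(-1) = 42 - 1/4 = 167/4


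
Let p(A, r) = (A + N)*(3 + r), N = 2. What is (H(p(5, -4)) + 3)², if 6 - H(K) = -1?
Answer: 100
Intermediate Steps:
p(A, r) = (2 + A)*(3 + r) (p(A, r) = (A + 2)*(3 + r) = (2 + A)*(3 + r))
H(K) = 7 (H(K) = 6 - 1*(-1) = 6 + 1 = 7)
(H(p(5, -4)) + 3)² = (7 + 3)² = 10² = 100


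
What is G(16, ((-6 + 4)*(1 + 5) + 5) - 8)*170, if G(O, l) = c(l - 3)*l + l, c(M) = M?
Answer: 43350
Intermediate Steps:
G(O, l) = l + l*(-3 + l) (G(O, l) = (l - 3)*l + l = (-3 + l)*l + l = l*(-3 + l) + l = l + l*(-3 + l))
G(16, ((-6 + 4)*(1 + 5) + 5) - 8)*170 = ((((-6 + 4)*(1 + 5) + 5) - 8)*(-2 + (((-6 + 4)*(1 + 5) + 5) - 8)))*170 = (((-2*6 + 5) - 8)*(-2 + ((-2*6 + 5) - 8)))*170 = (((-12 + 5) - 8)*(-2 + ((-12 + 5) - 8)))*170 = ((-7 - 8)*(-2 + (-7 - 8)))*170 = -15*(-2 - 15)*170 = -15*(-17)*170 = 255*170 = 43350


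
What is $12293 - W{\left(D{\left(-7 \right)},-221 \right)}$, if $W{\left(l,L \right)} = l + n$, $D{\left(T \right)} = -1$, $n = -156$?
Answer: $12450$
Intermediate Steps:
$W{\left(l,L \right)} = -156 + l$ ($W{\left(l,L \right)} = l - 156 = -156 + l$)
$12293 - W{\left(D{\left(-7 \right)},-221 \right)} = 12293 - \left(-156 - 1\right) = 12293 - -157 = 12293 + 157 = 12450$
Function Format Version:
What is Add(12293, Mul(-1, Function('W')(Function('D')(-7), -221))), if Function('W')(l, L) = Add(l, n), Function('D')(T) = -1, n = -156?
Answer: 12450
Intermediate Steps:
Function('W')(l, L) = Add(-156, l) (Function('W')(l, L) = Add(l, -156) = Add(-156, l))
Add(12293, Mul(-1, Function('W')(Function('D')(-7), -221))) = Add(12293, Mul(-1, Add(-156, -1))) = Add(12293, Mul(-1, -157)) = Add(12293, 157) = 12450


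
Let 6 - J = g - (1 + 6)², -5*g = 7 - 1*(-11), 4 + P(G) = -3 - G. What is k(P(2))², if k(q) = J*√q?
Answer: -772641/25 ≈ -30906.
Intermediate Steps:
P(G) = -7 - G (P(G) = -4 + (-3 - G) = -7 - G)
g = -18/5 (g = -(7 - 1*(-11))/5 = -(7 + 11)/5 = -⅕*18 = -18/5 ≈ -3.6000)
J = 293/5 (J = 6 - (-18/5 - (1 + 6)²) = 6 - (-18/5 - 1*7²) = 6 - (-18/5 - 1*49) = 6 - (-18/5 - 49) = 6 - 1*(-263/5) = 6 + 263/5 = 293/5 ≈ 58.600)
k(q) = 293*√q/5
k(P(2))² = (293*√(-7 - 1*2)/5)² = (293*√(-7 - 2)/5)² = (293*√(-9)/5)² = (293*(3*I)/5)² = (879*I/5)² = -772641/25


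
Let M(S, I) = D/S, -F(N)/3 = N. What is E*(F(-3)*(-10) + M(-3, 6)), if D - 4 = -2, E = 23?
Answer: -6256/3 ≈ -2085.3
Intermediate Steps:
D = 2 (D = 4 - 2 = 2)
F(N) = -3*N
M(S, I) = 2/S
E*(F(-3)*(-10) + M(-3, 6)) = 23*(-3*(-3)*(-10) + 2/(-3)) = 23*(9*(-10) + 2*(-⅓)) = 23*(-90 - ⅔) = 23*(-272/3) = -6256/3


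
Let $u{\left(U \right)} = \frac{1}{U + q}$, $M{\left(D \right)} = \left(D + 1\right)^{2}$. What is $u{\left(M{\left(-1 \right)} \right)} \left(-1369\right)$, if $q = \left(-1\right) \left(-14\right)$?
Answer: $- \frac{1369}{14} \approx -97.786$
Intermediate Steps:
$q = 14$
$M{\left(D \right)} = \left(1 + D\right)^{2}$
$u{\left(U \right)} = \frac{1}{14 + U}$ ($u{\left(U \right)} = \frac{1}{U + 14} = \frac{1}{14 + U}$)
$u{\left(M{\left(-1 \right)} \right)} \left(-1369\right) = \frac{1}{14 + \left(1 - 1\right)^{2}} \left(-1369\right) = \frac{1}{14 + 0^{2}} \left(-1369\right) = \frac{1}{14 + 0} \left(-1369\right) = \frac{1}{14} \left(-1369\right) = - \frac{1369}{14}$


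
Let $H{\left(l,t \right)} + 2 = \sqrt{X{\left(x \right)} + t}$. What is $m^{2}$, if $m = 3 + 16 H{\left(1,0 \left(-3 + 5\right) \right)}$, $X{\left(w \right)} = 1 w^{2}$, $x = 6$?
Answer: $4489$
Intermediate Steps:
$X{\left(w \right)} = w^{2}$
$H{\left(l,t \right)} = -2 + \sqrt{36 + t}$ ($H{\left(l,t \right)} = -2 + \sqrt{6^{2} + t} = -2 + \sqrt{36 + t}$)
$m = 67$ ($m = 3 + 16 \left(-2 + \sqrt{36 + 0 \left(-3 + 5\right)}\right) = 3 + 16 \left(-2 + \sqrt{36 + 0 \cdot 2}\right) = 3 + 16 \left(-2 + \sqrt{36 + 0}\right) = 3 + 16 \left(-2 + \sqrt{36}\right) = 3 + 16 \left(-2 + 6\right) = 3 + 16 \cdot 4 = 3 + 64 = 67$)
$m^{2} = 67^{2} = 4489$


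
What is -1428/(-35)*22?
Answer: 4488/5 ≈ 897.60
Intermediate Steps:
-1428/(-35)*22 = -1428*(-1)/35*22 = -34*(-6/5)*22 = (204/5)*22 = 4488/5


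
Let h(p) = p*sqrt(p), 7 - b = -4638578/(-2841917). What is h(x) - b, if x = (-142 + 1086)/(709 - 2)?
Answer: -15254841/2841917 + 3776*sqrt(41713)/499849 ≈ -3.8249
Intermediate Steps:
x = 944/707 ≈ 1.3352
b = 15254841/2841917 (b = 7 - (-4638578)/(-2841917) = 7 - (-4638578)*(-1)/2841917 = 7 - 1*4638578/2841917 = 7 - 4638578/2841917 = 15254841/2841917 ≈ 5.3678)
h(p) = p**(3/2)
h(x) - b = (944/707)**(3/2) - 1*15254841/2841917 = 3776*sqrt(41713)/499849 - 15254841/2841917 = -15254841/2841917 + 3776*sqrt(41713)/499849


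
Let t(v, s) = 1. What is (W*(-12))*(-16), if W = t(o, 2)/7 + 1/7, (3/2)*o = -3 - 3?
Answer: 384/7 ≈ 54.857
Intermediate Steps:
o = -4 (o = 2*(-3 - 3)/3 = (⅔)*(-6) = -4)
W = 2/7 (W = 1/7 + 1/7 = 1*(⅐) + 1*(⅐) = ⅐ + ⅐ = 2/7 ≈ 0.28571)
(W*(-12))*(-16) = ((2/7)*(-12))*(-16) = -24/7*(-16) = 384/7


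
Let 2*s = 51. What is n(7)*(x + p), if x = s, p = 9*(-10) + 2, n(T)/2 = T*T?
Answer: -6125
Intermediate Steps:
n(T) = 2*T² (n(T) = 2*(T*T) = 2*T²)
p = -88 (p = -90 + 2 = -88)
s = 51/2 (s = (½)*51 = 51/2 ≈ 25.500)
x = 51/2 ≈ 25.500
n(7)*(x + p) = (2*7²)*(51/2 - 88) = (2*49)*(-125/2) = 98*(-125/2) = -6125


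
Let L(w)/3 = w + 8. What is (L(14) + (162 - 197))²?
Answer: 961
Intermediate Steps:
L(w) = 24 + 3*w (L(w) = 3*(w + 8) = 3*(8 + w) = 24 + 3*w)
(L(14) + (162 - 197))² = ((24 + 3*14) + (162 - 197))² = ((24 + 42) - 35)² = (66 - 35)² = 31² = 961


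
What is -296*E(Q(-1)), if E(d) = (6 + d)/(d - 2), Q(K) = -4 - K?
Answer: 888/5 ≈ 177.60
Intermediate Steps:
E(d) = (6 + d)/(-2 + d)
-296*E(Q(-1)) = -296*(6 + (-4 - 1*(-1)))/(-2 + (-4 - 1*(-1))) = -296*(6 + (-4 + 1))/(-2 + (-4 + 1)) = -296*(6 - 3)/(-2 - 3) = -296*3/(-5) = -(-296)*3/5 = -296*(-3/5) = 888/5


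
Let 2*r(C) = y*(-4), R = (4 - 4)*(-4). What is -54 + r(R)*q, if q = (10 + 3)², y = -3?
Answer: 960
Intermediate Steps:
R = 0 (R = 0*(-4) = 0)
r(C) = 6 (r(C) = (-3*(-4))/2 = (½)*12 = 6)
q = 169 (q = 13² = 169)
-54 + r(R)*q = -54 + 6*169 = -54 + 1014 = 960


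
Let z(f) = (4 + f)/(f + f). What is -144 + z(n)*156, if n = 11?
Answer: -414/11 ≈ -37.636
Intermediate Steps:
z(f) = (4 + f)/(2*f) (z(f) = (4 + f)/((2*f)) = (4 + f)*(1/(2*f)) = (4 + f)/(2*f))
-144 + z(n)*156 = -144 + ((½)*(4 + 11)/11)*156 = -144 + ((½)*(1/11)*15)*156 = -144 + (15/22)*156 = -144 + 1170/11 = -414/11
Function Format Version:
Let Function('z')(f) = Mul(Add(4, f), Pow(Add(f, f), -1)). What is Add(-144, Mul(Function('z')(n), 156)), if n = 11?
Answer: Rational(-414, 11) ≈ -37.636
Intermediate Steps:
Function('z')(f) = Mul(Rational(1, 2), Pow(f, -1), Add(4, f)) (Function('z')(f) = Mul(Add(4, f), Pow(Mul(2, f), -1)) = Mul(Add(4, f), Mul(Rational(1, 2), Pow(f, -1))) = Mul(Rational(1, 2), Pow(f, -1), Add(4, f)))
Add(-144, Mul(Function('z')(n), 156)) = Add(-144, Mul(Mul(Rational(1, 2), Pow(11, -1), Add(4, 11)), 156)) = Add(-144, Mul(Mul(Rational(1, 2), Rational(1, 11), 15), 156)) = Add(-144, Mul(Rational(15, 22), 156)) = Add(-144, Rational(1170, 11)) = Rational(-414, 11)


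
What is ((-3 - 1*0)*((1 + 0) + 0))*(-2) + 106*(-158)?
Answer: -16742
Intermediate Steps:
((-3 - 1*0)*((1 + 0) + 0))*(-2) + 106*(-158) = ((-3 + 0)*(1 + 0))*(-2) - 16748 = -3*1*(-2) - 16748 = -3*(-2) - 16748 = 6 - 16748 = -16742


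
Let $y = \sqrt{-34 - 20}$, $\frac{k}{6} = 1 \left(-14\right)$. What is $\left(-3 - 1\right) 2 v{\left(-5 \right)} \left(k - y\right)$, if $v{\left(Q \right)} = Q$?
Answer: $-3360 - 120 i \sqrt{6} \approx -3360.0 - 293.94 i$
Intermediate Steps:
$k = -84$ ($k = 6 \cdot 1 \left(-14\right) = 6 \left(-14\right) = -84$)
$y = 3 i \sqrt{6}$ ($y = \sqrt{-54} = 3 i \sqrt{6} \approx 7.3485 i$)
$\left(-3 - 1\right) 2 v{\left(-5 \right)} \left(k - y\right) = \left(-3 - 1\right) 2 \left(-5\right) \left(-84 - 3 i \sqrt{6}\right) = \left(-4\right) 2 \left(-5\right) \left(-84 - 3 i \sqrt{6}\right) = \left(-8\right) \left(-5\right) \left(-84 - 3 i \sqrt{6}\right) = 40 \left(-84 - 3 i \sqrt{6}\right) = -3360 - 120 i \sqrt{6}$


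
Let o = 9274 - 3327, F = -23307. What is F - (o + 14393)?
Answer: -43647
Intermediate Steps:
o = 5947
F - (o + 14393) = -23307 - (5947 + 14393) = -23307 - 1*20340 = -23307 - 20340 = -43647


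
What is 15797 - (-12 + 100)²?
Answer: 8053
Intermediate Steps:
15797 - (-12 + 100)² = 15797 - 1*88² = 15797 - 1*7744 = 15797 - 7744 = 8053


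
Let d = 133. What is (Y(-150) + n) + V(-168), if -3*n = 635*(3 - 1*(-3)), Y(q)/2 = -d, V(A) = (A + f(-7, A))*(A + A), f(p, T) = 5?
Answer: 53232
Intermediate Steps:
V(A) = 2*A*(5 + A) (V(A) = (A + 5)*(A + A) = (5 + A)*(2*A) = 2*A*(5 + A))
Y(q) = -266 (Y(q) = 2*(-1*133) = 2*(-133) = -266)
n = -1270 (n = -635*(3 - 1*(-3))/3 = -635*(3 + 3)/3 = -635*6/3 = -⅓*3810 = -1270)
(Y(-150) + n) + V(-168) = (-266 - 1270) + 2*(-168)*(5 - 168) = -1536 + 2*(-168)*(-163) = -1536 + 54768 = 53232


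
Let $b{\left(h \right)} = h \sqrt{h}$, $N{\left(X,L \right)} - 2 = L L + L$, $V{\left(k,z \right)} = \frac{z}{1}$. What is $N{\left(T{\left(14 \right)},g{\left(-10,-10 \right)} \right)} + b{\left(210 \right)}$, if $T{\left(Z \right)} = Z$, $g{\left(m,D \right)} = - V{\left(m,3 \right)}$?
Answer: $8 + 210 \sqrt{210} \approx 3051.2$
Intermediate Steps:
$V{\left(k,z \right)} = z$ ($V{\left(k,z \right)} = z 1 = z$)
$g{\left(m,D \right)} = -3$ ($g{\left(m,D \right)} = \left(-1\right) 3 = -3$)
$N{\left(X,L \right)} = 2 + L + L^{2}$ ($N{\left(X,L \right)} = 2 + \left(L L + L\right) = 2 + \left(L^{2} + L\right) = 2 + \left(L + L^{2}\right) = 2 + L + L^{2}$)
$b{\left(h \right)} = h^{\frac{3}{2}}$
$N{\left(T{\left(14 \right)},g{\left(-10,-10 \right)} \right)} + b{\left(210 \right)} = \left(2 - 3 + \left(-3\right)^{2}\right) + 210^{\frac{3}{2}} = \left(2 - 3 + 9\right) + 210 \sqrt{210} = 8 + 210 \sqrt{210}$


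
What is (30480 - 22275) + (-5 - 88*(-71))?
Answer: 14448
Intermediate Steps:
(30480 - 22275) + (-5 - 88*(-71)) = 8205 + (-5 + 6248) = 8205 + 6243 = 14448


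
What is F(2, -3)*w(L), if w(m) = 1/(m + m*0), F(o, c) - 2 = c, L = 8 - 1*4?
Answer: -1/4 ≈ -0.25000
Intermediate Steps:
L = 4 (L = 8 - 4 = 4)
F(o, c) = 2 + c
w(m) = 1/m (w(m) = 1/(m + 0) = 1/m)
F(2, -3)*w(L) = (2 - 3)/4 = -1*1/4 = -1/4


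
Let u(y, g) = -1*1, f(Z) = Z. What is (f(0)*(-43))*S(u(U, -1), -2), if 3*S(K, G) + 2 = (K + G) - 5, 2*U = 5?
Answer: 0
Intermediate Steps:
U = 5/2 (U = (½)*5 = 5/2 ≈ 2.5000)
u(y, g) = -1
S(K, G) = -7/3 + G/3 + K/3 (S(K, G) = -⅔ + ((K + G) - 5)/3 = -⅔ + ((G + K) - 5)/3 = -⅔ + (-5 + G + K)/3 = -⅔ + (-5/3 + G/3 + K/3) = -7/3 + G/3 + K/3)
(f(0)*(-43))*S(u(U, -1), -2) = (0*(-43))*(-7/3 + (⅓)*(-2) + (⅓)*(-1)) = 0*(-7/3 - ⅔ - ⅓) = 0*(-10/3) = 0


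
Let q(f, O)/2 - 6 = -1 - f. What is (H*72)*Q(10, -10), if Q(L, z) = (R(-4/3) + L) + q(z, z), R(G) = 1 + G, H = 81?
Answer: 231336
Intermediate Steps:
q(f, O) = 10 - 2*f (q(f, O) = 12 + 2*(-1 - f) = 12 + (-2 - 2*f) = 10 - 2*f)
Q(L, z) = 29/3 + L - 2*z (Q(L, z) = ((1 - 4/3) + L) + (10 - 2*z) = (-⅓ + L) + (10 - 2*z) = 29/3 + L - 2*z)
(H*72)*Q(10, -10) = (81*72)*(29/3 + 10 - 2*(-10)) = 5832*(29/3 + 10 + 20) = 5832*(119/3) = 231336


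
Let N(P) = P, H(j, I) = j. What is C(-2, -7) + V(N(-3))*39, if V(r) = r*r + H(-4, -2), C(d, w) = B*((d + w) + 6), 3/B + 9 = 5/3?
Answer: 4317/22 ≈ 196.23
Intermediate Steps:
B = -9/22 (B = 3/(-9 + 5/3) = 3/(-22/3) = 3*(-3/22) = -9/22 ≈ -0.40909)
C(d, w) = -27/11 - 9*d/22 - 9*w/22 (C(d, w) = -9*((d + w) + 6)/22 = -9*(6 + d + w)/22 = -27/11 - 9*d/22 - 9*w/22)
V(r) = -4 + r**2 (V(r) = r*r - 4 = r**2 - 4 = -4 + r**2)
C(-2, -7) + V(N(-3))*39 = (-27/11 - 9/22*(-2) - 9/22*(-7)) + (-4 + (-3)**2)*39 = (-27/11 + 9/11 + 63/22) + (-4 + 9)*39 = 27/22 + 5*39 = 27/22 + 195 = 4317/22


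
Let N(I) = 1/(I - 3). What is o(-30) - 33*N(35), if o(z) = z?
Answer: -993/32 ≈ -31.031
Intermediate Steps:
N(I) = 1/(-3 + I)
o(-30) - 33*N(35) = -30 - 33/(-3 + 35) = -30 - 33/32 = -993/32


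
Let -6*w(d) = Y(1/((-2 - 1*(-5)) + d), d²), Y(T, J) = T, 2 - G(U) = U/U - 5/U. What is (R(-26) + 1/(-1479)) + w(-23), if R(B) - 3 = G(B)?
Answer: 978103/256360 ≈ 3.8153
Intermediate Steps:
G(U) = 1 + 5/U (G(U) = 2 - (U/U - 5/U) = 2 - (1 - 5/U) = 2 + (-1 + 5/U) = 1 + 5/U)
R(B) = 3 + (5 + B)/B
w(d) = -1/(6*(3 + d)) (w(d) = -1/(6*((-2 - 1*(-5)) + d)) = -1/(6*((-2 + 5) + d)) = -1/(6*(3 + d)))
(R(-26) + 1/(-1479)) + w(-23) = ((4 + 5/(-26)) + 1/(-1479)) - 1/(18 + 6*(-23)) = ((4 + 5*(-1/26)) - 1/1479) - 1/(18 - 138) = ((4 - 5/26) - 1/1479) - 1/(-120) = (99/26 - 1/1479) - 1*(-1/120) = 146395/38454 + 1/120 = 978103/256360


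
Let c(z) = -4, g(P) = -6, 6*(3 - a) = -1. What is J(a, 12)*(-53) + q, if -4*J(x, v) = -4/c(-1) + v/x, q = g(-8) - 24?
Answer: 2543/76 ≈ 33.461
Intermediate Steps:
a = 19/6 (a = 3 - ⅙*(-1) = 3 + ⅙ = 19/6 ≈ 3.1667)
q = -30 (q = -6 - 24 = -30)
J(x, v) = -¼ - v/(4*x) (J(x, v) = -(-4/(-4) + v/x)/4 = -(-4*(-¼) + v/x)/4 = -(1 + v/x)/4 = -¼ - v/(4*x))
J(a, 12)*(-53) + q = ((-1*12 - 1*19/6)/(4*(19/6)))*(-53) - 30 = ((¼)*(6/19)*(-12 - 19/6))*(-53) - 30 = ((¼)*(6/19)*(-91/6))*(-53) - 30 = -91/76*(-53) - 30 = 4823/76 - 30 = 2543/76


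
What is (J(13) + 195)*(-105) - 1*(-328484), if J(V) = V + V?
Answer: 305279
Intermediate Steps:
J(V) = 2*V
(J(13) + 195)*(-105) - 1*(-328484) = (2*13 + 195)*(-105) - 1*(-328484) = (26 + 195)*(-105) + 328484 = 221*(-105) + 328484 = -23205 + 328484 = 305279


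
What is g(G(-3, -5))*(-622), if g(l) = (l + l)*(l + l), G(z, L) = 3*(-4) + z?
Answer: -559800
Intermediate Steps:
G(z, L) = -12 + z
g(l) = 4*l² (g(l) = (2*l)*(2*l) = 4*l²)
g(G(-3, -5))*(-622) = (4*(-12 - 3)²)*(-622) = (4*(-15)²)*(-622) = (4*225)*(-622) = 900*(-622) = -559800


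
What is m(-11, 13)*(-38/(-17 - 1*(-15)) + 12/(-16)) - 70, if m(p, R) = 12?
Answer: 149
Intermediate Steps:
m(-11, 13)*(-38/(-17 - 1*(-15)) + 12/(-16)) - 70 = 12*(-38/(-17 - 1*(-15)) + 12/(-16)) - 70 = 12*(-38/(-17 + 15) + 12*(-1/16)) - 70 = 12*(-38/(-2) - 3/4) - 70 = 12*(-38*(-1/2) - 3/4) - 70 = 12*(19 - 3/4) - 70 = 12*(73/4) - 70 = 219 - 70 = 149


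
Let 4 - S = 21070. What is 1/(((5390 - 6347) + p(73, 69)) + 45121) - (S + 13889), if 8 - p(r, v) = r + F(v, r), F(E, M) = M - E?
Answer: 316469816/44095 ≈ 7177.0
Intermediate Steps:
S = -21066 (S = 4 - 1*21070 = 4 - 21070 = -21066)
p(r, v) = 8 + v - 2*r (p(r, v) = 8 - (r + (r - v)) = 8 - (-v + 2*r) = 8 + (v - 2*r) = 8 + v - 2*r)
1/(((5390 - 6347) + p(73, 69)) + 45121) - (S + 13889) = 1/(((5390 - 6347) + (8 + 69 - 2*73)) + 45121) - (-21066 + 13889) = 1/((-957 + (8 + 69 - 146)) + 45121) - 1*(-7177) = 1/((-957 - 69) + 45121) + 7177 = 1/(-1026 + 45121) + 7177 = 1/44095 + 7177 = 316469816/44095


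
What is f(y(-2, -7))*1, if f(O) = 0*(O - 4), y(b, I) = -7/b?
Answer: 0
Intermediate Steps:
f(O) = 0 (f(O) = 0*(-4 + O) = 0)
f(y(-2, -7))*1 = 0*1 = 0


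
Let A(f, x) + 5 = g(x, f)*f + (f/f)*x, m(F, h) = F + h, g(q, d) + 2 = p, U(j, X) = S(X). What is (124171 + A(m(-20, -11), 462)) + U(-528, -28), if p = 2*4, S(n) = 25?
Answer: 124467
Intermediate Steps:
U(j, X) = 25
p = 8
g(q, d) = 6 (g(q, d) = -2 + 8 = 6)
A(f, x) = -5 + x + 6*f (A(f, x) = -5 + (6*f + (f/f)*x) = -5 + (6*f + 1*x) = -5 + (6*f + x) = -5 + (x + 6*f) = -5 + x + 6*f)
(124171 + A(m(-20, -11), 462)) + U(-528, -28) = (124171 + (-5 + 462 + 6*(-20 - 11))) + 25 = (124171 + (-5 + 462 + 6*(-31))) + 25 = (124171 + (-5 + 462 - 186)) + 25 = (124171 + 271) + 25 = 124442 + 25 = 124467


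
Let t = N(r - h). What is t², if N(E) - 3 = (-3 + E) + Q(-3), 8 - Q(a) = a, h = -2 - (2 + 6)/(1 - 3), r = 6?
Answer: 225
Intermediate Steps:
h = 2 (h = -2 - 8/(-2) = -2 - 8*(-1)/2 = -2 - 1*(-4) = -2 + 4 = 2)
Q(a) = 8 - a
N(E) = 11 + E (N(E) = 3 + ((-3 + E) + (8 - 1*(-3))) = 3 + ((-3 + E) + (8 + 3)) = 3 + ((-3 + E) + 11) = 3 + (8 + E) = 11 + E)
t = 15 (t = 11 + (6 - 1*2) = 11 + (6 - 2) = 11 + 4 = 15)
t² = 15² = 225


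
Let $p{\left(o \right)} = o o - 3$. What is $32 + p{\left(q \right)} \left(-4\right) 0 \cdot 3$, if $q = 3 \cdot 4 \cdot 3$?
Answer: $32$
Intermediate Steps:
$q = 36$ ($q = 12 \cdot 3 = 36$)
$p{\left(o \right)} = -3 + o^{2}$ ($p{\left(o \right)} = o^{2} - 3 = -3 + o^{2}$)
$32 + p{\left(q \right)} \left(-4\right) 0 \cdot 3 = 32 + \left(-3 + 36^{2}\right) \left(-4\right) 0 \cdot 3 = 32 + \left(-3 + 1296\right) 0 \cdot 3 = 32 + 1293 \cdot 0 = 32 + 0 = 32$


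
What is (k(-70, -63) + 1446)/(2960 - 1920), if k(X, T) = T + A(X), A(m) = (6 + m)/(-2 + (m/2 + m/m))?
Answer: 12463/9360 ≈ 1.3315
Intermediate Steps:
A(m) = (6 + m)/(-1 + m/2) (A(m) = (6 + m)/(-2 + (m*(½) + 1)) = (6 + m)/(-2 + (m/2 + 1)) = (6 + m)/(-2 + (1 + m/2)) = (6 + m)/(-1 + m/2))
k(X, T) = T + 2*(6 + X)/(-2 + X)
(k(-70, -63) + 1446)/(2960 - 1920) = ((12 + 2*(-70) - 63*(-2 - 70))/(-2 - 70) + 1446)/(2960 - 1920) = ((12 - 140 - 63*(-72))/(-72) + 1446)/1040 = (-(12 - 140 + 4536)/72 + 1446)*(1/1040) = (-1/72*4408 + 1446)*(1/1040) = (-551/9 + 1446)*(1/1040) = (12463/9)*(1/1040) = 12463/9360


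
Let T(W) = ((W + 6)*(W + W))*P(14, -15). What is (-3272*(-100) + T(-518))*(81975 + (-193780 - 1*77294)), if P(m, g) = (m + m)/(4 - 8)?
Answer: 640255932576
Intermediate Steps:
P(m, g) = -m/2 (P(m, g) = (2*m)/(-4) = (2*m)*(-¼) = -m/2)
T(W) = -14*W*(6 + W) (T(W) = ((W + 6)*(W + W))*(-½*14) = ((6 + W)*(2*W))*(-7) = (2*W*(6 + W))*(-7) = -14*W*(6 + W))
(-3272*(-100) + T(-518))*(81975 + (-193780 - 1*77294)) = (-3272*(-100) - 14*(-518)*(6 - 518))*(81975 + (-193780 - 1*77294)) = (327200 - 14*(-518)*(-512))*(81975 + (-193780 - 77294)) = (327200 - 3713024)*(81975 - 271074) = -3385824*(-189099) = 640255932576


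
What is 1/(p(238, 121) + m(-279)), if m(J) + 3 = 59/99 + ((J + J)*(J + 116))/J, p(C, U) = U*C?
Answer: 99/2818490 ≈ 3.5125e-5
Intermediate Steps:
p(C, U) = C*U
m(J) = 22730/99 + 2*J (m(J) = -3 + (59/99 + ((J + J)*(J + 116))/J) = -3 + (59*(1/99) + ((2*J)*(116 + J))/J) = -3 + (59/99 + (2*J*(116 + J))/J) = -3 + (59/99 + (232 + 2*J)) = -3 + (23027/99 + 2*J) = 22730/99 + 2*J)
1/(p(238, 121) + m(-279)) = 1/(238*121 + (22730/99 + 2*(-279))) = 1/(28798 + (22730/99 - 558)) = 1/(28798 - 32512/99) = 1/(2818490/99) = 99/2818490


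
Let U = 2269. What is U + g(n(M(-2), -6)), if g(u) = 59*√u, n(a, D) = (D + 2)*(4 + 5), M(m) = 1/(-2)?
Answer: 2269 + 354*I ≈ 2269.0 + 354.0*I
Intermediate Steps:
M(m) = -½
n(a, D) = 18 + 9*D (n(a, D) = (2 + D)*9 = 18 + 9*D)
U + g(n(M(-2), -6)) = 2269 + 59*√(18 + 9*(-6)) = 2269 + 59*√(18 - 54) = 2269 + 59*√(-36) = 2269 + 59*(6*I) = 2269 + 354*I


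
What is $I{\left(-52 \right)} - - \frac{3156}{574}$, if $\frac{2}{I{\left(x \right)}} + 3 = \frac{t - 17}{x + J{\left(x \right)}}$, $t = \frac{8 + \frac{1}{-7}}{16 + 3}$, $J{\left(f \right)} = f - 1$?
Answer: $\frac{54613332}{11390743} \approx 4.7945$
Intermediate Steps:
$J{\left(f \right)} = -1 + f$
$t = \frac{55}{133}$ ($t = \frac{8 - \frac{1}{7}}{19} = \frac{55}{7} \cdot \frac{1}{19} = \frac{55}{133} \approx 0.41353$)
$I{\left(x \right)} = \frac{2}{-3 - \frac{2206}{133 \left(-1 + 2 x\right)}}$ ($I{\left(x \right)} = \frac{2}{-3 + \frac{\frac{55}{133} - 17}{x + \left(-1 + x\right)}} = \frac{2}{-3 - \frac{2206}{133 \left(-1 + 2 x\right)}}$)
$I{\left(-52 \right)} - - \frac{3156}{574} = \frac{266 \left(1 - -104\right)}{1807 + 798 \left(-52\right)} - - \frac{3156}{574} = \frac{266 \left(1 + 104\right)}{1807 - 41496} - \left(-3156\right) \frac{1}{574} = 266 \frac{1}{-39689} \cdot 105 - - \frac{1578}{287} = 266 \left(- \frac{1}{39689}\right) 105 + \frac{1578}{287} = - \frac{27930}{39689} + \frac{1578}{287} = \frac{54613332}{11390743}$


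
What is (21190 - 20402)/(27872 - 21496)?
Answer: 197/1594 ≈ 0.12359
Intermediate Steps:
(21190 - 20402)/(27872 - 21496) = 788/6376 = 788*(1/6376) = 197/1594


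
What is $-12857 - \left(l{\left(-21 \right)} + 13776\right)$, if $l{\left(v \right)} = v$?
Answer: $-26612$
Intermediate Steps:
$-12857 - \left(l{\left(-21 \right)} + 13776\right) = -12857 - \left(-21 + 13776\right) = -12857 - 13755 = -26612$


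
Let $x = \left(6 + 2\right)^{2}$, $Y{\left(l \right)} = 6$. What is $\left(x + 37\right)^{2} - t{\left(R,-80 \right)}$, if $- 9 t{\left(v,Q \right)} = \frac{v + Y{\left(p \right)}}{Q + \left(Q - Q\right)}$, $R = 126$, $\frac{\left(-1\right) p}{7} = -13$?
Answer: $\frac{612049}{60} \approx 10201.0$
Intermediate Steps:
$p = 91$ ($p = \left(-7\right) \left(-13\right) = 91$)
$x = 64$ ($x = 8^{2} = 64$)
$t{\left(v,Q \right)} = - \frac{6 + v}{9 Q}$ ($t{\left(v,Q \right)} = - \frac{\left(v + 6\right) \frac{1}{Q + \left(Q - Q\right)}}{9} = - \frac{\left(6 + v\right) \frac{1}{Q + 0}}{9} = - \frac{\left(6 + v\right) \frac{1}{Q}}{9} = - \frac{\frac{1}{Q} \left(6 + v\right)}{9} = - \frac{6 + v}{9 Q}$)
$\left(x + 37\right)^{2} - t{\left(R,-80 \right)} = \left(64 + 37\right)^{2} - \frac{-6 - 126}{9 \left(-80\right)} = 101^{2} - \frac{1}{9} \left(- \frac{1}{80}\right) \left(-6 - 126\right) = 10201 - \frac{1}{9} \left(- \frac{1}{80}\right) \left(-132\right) = 10201 - \frac{11}{60} = \frac{612049}{60}$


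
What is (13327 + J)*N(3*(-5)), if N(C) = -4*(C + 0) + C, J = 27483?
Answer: 1836450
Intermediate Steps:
N(C) = -3*C (N(C) = -4*C + C = -3*C)
(13327 + J)*N(3*(-5)) = (13327 + 27483)*(-9*(-5)) = 40810*(-3*(-15)) = 40810*45 = 1836450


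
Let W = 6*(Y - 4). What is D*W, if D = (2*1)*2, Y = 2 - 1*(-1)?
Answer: -24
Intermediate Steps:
Y = 3 (Y = 2 + 1 = 3)
D = 4 (D = 2*2 = 4)
W = -6 (W = 6*(3 - 4) = 6*(-1) = -6)
D*W = 4*(-6) = -24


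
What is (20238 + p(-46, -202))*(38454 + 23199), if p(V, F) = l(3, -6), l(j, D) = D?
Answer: 1247363496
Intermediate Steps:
p(V, F) = -6
(20238 + p(-46, -202))*(38454 + 23199) = (20238 - 6)*(38454 + 23199) = 20232*61653 = 1247363496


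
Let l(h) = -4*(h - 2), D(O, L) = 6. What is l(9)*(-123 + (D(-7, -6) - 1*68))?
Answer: 5180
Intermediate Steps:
l(h) = 8 - 4*h (l(h) = -4*(-2 + h) = 8 - 4*h)
l(9)*(-123 + (D(-7, -6) - 1*68)) = (8 - 4*9)*(-123 + (6 - 1*68)) = (8 - 36)*(-123 + (6 - 68)) = -28*(-123 - 62) = -28*(-185) = 5180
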